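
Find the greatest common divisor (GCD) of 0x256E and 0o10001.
Convert 0x256E (hexadecimal) → 2×4096 + 5×256 + 6×16 + 14 = 9582 (decimal)
Convert 0o10001 (octal) → 1×4096 + 1 = 4097 (decimal)
Compute gcd(9582, 4097) = 1
1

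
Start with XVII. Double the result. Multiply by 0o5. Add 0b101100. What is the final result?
Convert XVII (Roman numeral) → 10 + 5 + 1 + 1 = 17 (decimal)
Start: 17
17 × 2 = 34
Convert 0o5 (octal) → 5 (decimal)
34 × 5 = 170
Convert 0b101100 (binary) → 32 + 8 + 4 = 44 (decimal)
170 + 44 = 214
214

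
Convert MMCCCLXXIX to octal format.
Convert MMCCCLXXIX (Roman numeral) → 1000 + 1000 + 100 + 100 + 100 + 50 + 10 + 10 + 9 = 2379 (decimal)
Convert 2379 (decimal) → 2379 = 4×512 + 5×64 + 1×8 + 3 → 0o4513 (octal)
0o4513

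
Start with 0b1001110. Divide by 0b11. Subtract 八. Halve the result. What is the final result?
Convert 0b1001110 (binary) → 64 + 8 + 4 + 2 = 78 (decimal)
Start: 78
Convert 0b11 (binary) → 2 + 1 = 3 (decimal)
78 ÷ 3 = 26
Convert 八 (Chinese numeral) → 8 (decimal)
26 - 8 = 18
18 ÷ 2 = 9
9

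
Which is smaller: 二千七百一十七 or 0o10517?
Convert 二千七百一十七 (Chinese numeral) → 2×1000 + 7×100 + 1×10 + 7 = 2717 (decimal)
Convert 0o10517 (octal) → 1×4096 + 5×64 + 1×8 + 7 = 4431 (decimal)
Compare 2717 vs 4431: smaller = 2717
2717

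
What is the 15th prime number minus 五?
The 15th prime number = 47
Convert 五 (Chinese numeral) → 5 (decimal)
Compute 47 - 5 = 42
42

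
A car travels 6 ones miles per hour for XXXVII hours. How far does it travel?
Convert 6 ones (place-value notation) → 6 (decimal)
Convert XXXVII (Roman numeral) → 10 + 10 + 10 + 5 + 1 + 1 = 37 (decimal)
Compute 6 × 37 = 222
222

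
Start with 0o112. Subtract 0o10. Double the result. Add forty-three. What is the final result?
Convert 0o112 (octal) → 1×64 + 1×8 + 2 = 74 (decimal)
Start: 74
Convert 0o10 (octal) → 1×8 = 8 (decimal)
74 - 8 = 66
66 × 2 = 132
Convert forty-three (English words) → 43 (decimal)
132 + 43 = 175
175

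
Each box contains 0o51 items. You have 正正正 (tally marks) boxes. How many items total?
Convert 0o51 (octal) → 5×8 + 1 = 41 (decimal)
Convert 正正正 (tally marks) → 5 + 5 + 5 = 15 (decimal)
Compute 41 × 15 = 615
615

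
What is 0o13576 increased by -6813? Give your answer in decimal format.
Convert 0o13576 (octal) → 1×4096 + 3×512 + 5×64 + 7×8 + 6 = 6014 (decimal)
Compute 6014 + -6813 = -799
-799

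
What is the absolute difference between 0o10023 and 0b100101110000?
Convert 0o10023 (octal) → 1×4096 + 2×8 + 3 = 4115 (decimal)
Convert 0b100101110000 (binary) → 2048 + 256 + 64 + 32 + 16 = 2416 (decimal)
Compute |4115 - 2416| = 1699
1699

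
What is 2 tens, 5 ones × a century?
Convert 2 tens, 5 ones (place-value notation) → 2×10 + 5 = 25 (decimal)
Convert a century (colloquial) → 100 (decimal)
Compute 25 × 100 = 2500
2500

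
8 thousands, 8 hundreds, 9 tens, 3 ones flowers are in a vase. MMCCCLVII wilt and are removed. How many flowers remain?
Convert 8 thousands, 8 hundreds, 9 tens, 3 ones (place-value notation) → 8×1000 + 8×100 + 9×10 + 3 = 8893 (decimal)
Convert MMCCCLVII (Roman numeral) → 1000 + 1000 + 100 + 100 + 100 + 50 + 5 + 1 + 1 = 2357 (decimal)
Compute 8893 - 2357 = 6536
6536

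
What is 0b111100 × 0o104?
Convert 0b111100 (binary) → 32 + 16 + 8 + 4 = 60 (decimal)
Convert 0o104 (octal) → 1×64 + 4 = 68 (decimal)
Compute 60 × 68 = 4080
4080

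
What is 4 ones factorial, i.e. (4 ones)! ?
Convert 4 ones (place-value notation) → 4 (decimal)
Compute 4! = 24
24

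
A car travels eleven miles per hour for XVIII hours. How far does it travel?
Convert eleven (English words) → 11 (decimal)
Convert XVIII (Roman numeral) → 10 + 5 + 1 + 1 + 1 = 18 (decimal)
Compute 11 × 18 = 198
198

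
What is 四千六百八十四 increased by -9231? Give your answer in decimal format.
Convert 四千六百八十四 (Chinese numeral) → 4×1000 + 6×100 + 8×10 + 4 = 4684 (decimal)
Compute 4684 + -9231 = -4547
-4547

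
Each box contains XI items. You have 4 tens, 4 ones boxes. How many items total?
Convert XI (Roman numeral) → 10 + 1 = 11 (decimal)
Convert 4 tens, 4 ones (place-value notation) → 4×10 + 4 = 44 (decimal)
Compute 11 × 44 = 484
484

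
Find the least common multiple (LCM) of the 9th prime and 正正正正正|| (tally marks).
Convert the 9th prime (prime index) → 23 (decimal)
Convert 正正正正正|| (tally marks) → 5 + 5 + 5 + 5 + 5 + 2 = 27 (decimal)
Compute lcm(23, 27) = 621
621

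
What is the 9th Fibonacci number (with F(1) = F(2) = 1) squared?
The 9th Fibonacci number (with F(1) = F(2) = 1): 1, 1, 2, 3, 5, 8, 13, 21, 34 → 34
Compute 34² = 34 × 34 = 1156
1156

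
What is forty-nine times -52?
Convert forty-nine (English words) → 49 (decimal)
Compute 49 × -52 = -2548
-2548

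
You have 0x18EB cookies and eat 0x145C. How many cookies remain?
Convert 0x18EB (hexadecimal) → 1×4096 + 8×256 + 14×16 + 11 = 6379 (decimal)
Convert 0x145C (hexadecimal) → 1×4096 + 4×256 + 5×16 + 12 = 5212 (decimal)
Compute 6379 - 5212 = 1167
1167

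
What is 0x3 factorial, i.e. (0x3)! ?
Convert 0x3 (hexadecimal) → 3 (decimal)
Compute 3! = 6
6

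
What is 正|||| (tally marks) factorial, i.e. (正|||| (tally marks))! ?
Convert 正|||| (tally marks) → 5 + 4 = 9 (decimal)
Compute 9! = 362880
362880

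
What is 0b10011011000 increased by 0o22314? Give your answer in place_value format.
Convert 0b10011011000 (binary) → 1024 + 128 + 64 + 16 + 8 = 1240 (decimal)
Convert 0o22314 (octal) → 2×4096 + 2×512 + 3×64 + 1×8 + 4 = 9420 (decimal)
Compute 1240 + 9420 = 10660
Convert 10660 (decimal) → 10660 = 10×1000 + 6×100 + 6×10 → 10 thousands, 6 hundreds, 6 tens (place-value notation)
10 thousands, 6 hundreds, 6 tens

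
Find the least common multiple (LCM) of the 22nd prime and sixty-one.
Convert the 22nd prime (prime index) → 79 (decimal)
Convert sixty-one (English words) → 61 (decimal)
Compute lcm(79, 61) = 4819
4819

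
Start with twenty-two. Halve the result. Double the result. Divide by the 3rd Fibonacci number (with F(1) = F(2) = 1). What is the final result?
Convert twenty-two (English words) → 22 (decimal)
Start: 22
22 ÷ 2 = 11
11 × 2 = 22
Convert the 3rd Fibonacci number (with F(1) = F(2) = 1) (Fibonacci index) → 1, 1, 2 → 2 (decimal)
22 ÷ 2 = 11
11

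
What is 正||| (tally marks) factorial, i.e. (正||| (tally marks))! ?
Convert 正||| (tally marks) → 5 + 3 = 8 (decimal)
Compute 8! = 40320
40320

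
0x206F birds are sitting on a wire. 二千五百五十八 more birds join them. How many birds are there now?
Convert 0x206F (hexadecimal) → 2×4096 + 6×16 + 15 = 8303 (decimal)
Convert 二千五百五十八 (Chinese numeral) → 2×1000 + 5×100 + 5×10 + 8 = 2558 (decimal)
Compute 8303 + 2558 = 10861
10861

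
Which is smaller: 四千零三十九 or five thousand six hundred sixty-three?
Convert 四千零三十九 (Chinese numeral) → 4×1000 + 3×10 + 9 = 4039 (decimal)
Convert five thousand six hundred sixty-three (English words) → 5×1000 + 6×100 + 63 = 5663 (decimal)
Compare 4039 vs 5663: smaller = 4039
4039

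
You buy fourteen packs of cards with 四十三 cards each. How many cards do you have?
Convert 四十三 (Chinese numeral) → 4×10 + 3 = 43 (decimal)
Convert fourteen (English words) → 14 (decimal)
Compute 43 × 14 = 602
602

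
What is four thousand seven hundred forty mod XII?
Convert four thousand seven hundred forty (English words) → 4×1000 + 7×100 + 40 = 4740 (decimal)
Convert XII (Roman numeral) → 10 + 1 + 1 = 12 (decimal)
Compute 4740 mod 12 = 0
0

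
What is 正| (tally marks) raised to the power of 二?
Convert 正| (tally marks) → 5 + 1 = 6 (decimal)
Convert 二 (Chinese numeral) → 2 (decimal)
Compute 6 ^ 2 = 36
36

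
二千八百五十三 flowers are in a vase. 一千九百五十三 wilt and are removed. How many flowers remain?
Convert 二千八百五十三 (Chinese numeral) → 2×1000 + 8×100 + 5×10 + 3 = 2853 (decimal)
Convert 一千九百五十三 (Chinese numeral) → 1×1000 + 9×100 + 5×10 + 3 = 1953 (decimal)
Compute 2853 - 1953 = 900
900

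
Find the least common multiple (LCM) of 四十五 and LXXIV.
Convert 四十五 (Chinese numeral) → 4×10 + 5 = 45 (decimal)
Convert LXXIV (Roman numeral) → 50 + 10 + 10 + 4 = 74 (decimal)
Compute lcm(45, 74) = 3330
3330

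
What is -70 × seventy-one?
Convert seventy-one (English words) → 71 (decimal)
Compute -70 × 71 = -4970
-4970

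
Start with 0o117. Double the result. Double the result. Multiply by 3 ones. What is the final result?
Convert 0o117 (octal) → 1×64 + 1×8 + 7 = 79 (decimal)
Start: 79
79 × 2 = 158
158 × 2 = 316
Convert 3 ones (place-value notation) → 3 (decimal)
316 × 3 = 948
948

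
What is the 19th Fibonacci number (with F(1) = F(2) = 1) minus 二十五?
The 19th Fibonacci number (with F(1) = F(2) = 1) = 4181
Convert 二十五 (Chinese numeral) → 2×10 + 5 = 25 (decimal)
Compute 4181 - 25 = 4156
4156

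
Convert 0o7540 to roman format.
Convert 0o7540 (octal) → 7×512 + 5×64 + 4×8 = 3936 (decimal)
Convert 3936 (decimal) → 3936 = 1000 + 1000 + 1000 + 900 + 10 + 10 + 10 + 5 + 1 → MMMCMXXXVI (Roman numeral)
MMMCMXXXVI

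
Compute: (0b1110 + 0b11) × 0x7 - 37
Convert 0b1110 (binary) → 8 + 4 + 2 = 14 (decimal)
Convert 0b11 (binary) → 2 + 1 = 3 (decimal)
Convert 0x7 (hexadecimal) → 7 (decimal)
Expression in decimal: (14 + 3) × 7 - 37
Parentheses first: 14 + 3 = 17
Multiply: 17 × 7 = 119
Subtract: 119 - 37 = 82
82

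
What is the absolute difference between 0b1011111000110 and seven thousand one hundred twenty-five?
Convert 0b1011111000110 (binary) → 4096 + 1024 + 512 + 256 + 128 + 64 + 4 + 2 = 6086 (decimal)
Convert seven thousand one hundred twenty-five (English words) → 7×1000 + 1×100 + 25 = 7125 (decimal)
Compute |6086 - 7125| = 1039
1039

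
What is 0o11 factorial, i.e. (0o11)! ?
Convert 0o11 (octal) → 1×8 + 1 = 9 (decimal)
Compute 9! = 362880
362880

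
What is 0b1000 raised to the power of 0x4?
Convert 0b1000 (binary) → 8 (decimal)
Convert 0x4 (hexadecimal) → 4 (decimal)
Compute 8 ^ 4 = 4096
4096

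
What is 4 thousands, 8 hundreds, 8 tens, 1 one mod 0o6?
Convert 4 thousands, 8 hundreds, 8 tens, 1 one (place-value notation) → 4×1000 + 8×100 + 8×10 + 1 = 4881 (decimal)
Convert 0o6 (octal) → 6 (decimal)
Compute 4881 mod 6 = 3
3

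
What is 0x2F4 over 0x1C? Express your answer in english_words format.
Convert 0x2F4 (hexadecimal) → 2×256 + 15×16 + 4 = 756 (decimal)
Convert 0x1C (hexadecimal) → 1×16 + 12 = 28 (decimal)
Compute 756 ÷ 28 = 27
Convert 27 (decimal) → twenty-seven (English words)
twenty-seven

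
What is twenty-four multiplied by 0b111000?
Convert twenty-four (English words) → 24 (decimal)
Convert 0b111000 (binary) → 32 + 16 + 8 = 56 (decimal)
Compute 24 × 56 = 1344
1344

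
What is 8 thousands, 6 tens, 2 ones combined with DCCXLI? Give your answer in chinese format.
Convert 8 thousands, 6 tens, 2 ones (place-value notation) → 8×1000 + 6×10 + 2 = 8062 (decimal)
Convert DCCXLI (Roman numeral) → 500 + 100 + 100 + 40 + 1 = 741 (decimal)
Compute 8062 + 741 = 8803
Convert 8803 (decimal) → 8803 = 8×1000 + 8×100 + 3 → 八千八百零三 (Chinese numeral)
八千八百零三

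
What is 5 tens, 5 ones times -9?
Convert 5 tens, 5 ones (place-value notation) → 5×10 + 5 = 55 (decimal)
Compute 55 × -9 = -495
-495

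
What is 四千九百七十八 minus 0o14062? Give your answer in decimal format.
Convert 四千九百七十八 (Chinese numeral) → 4×1000 + 9×100 + 7×10 + 8 = 4978 (decimal)
Convert 0o14062 (octal) → 1×4096 + 4×512 + 6×8 + 2 = 6194 (decimal)
Compute 4978 - 6194 = -1216
-1216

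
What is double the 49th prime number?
The 49th prime number = 227
Compute 227 × 2 = 454
454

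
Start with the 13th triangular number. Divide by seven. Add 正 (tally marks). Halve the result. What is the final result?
Convert the 13th triangular number (triangular index) → 13×14/2 = 91 (decimal)
Start: 91
Convert seven (English words) → 7 (decimal)
91 ÷ 7 = 13
Convert 正 (tally marks) → 5 (decimal)
13 + 5 = 18
18 ÷ 2 = 9
9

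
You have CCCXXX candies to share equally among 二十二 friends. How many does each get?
Convert CCCXXX (Roman numeral) → 100 + 100 + 100 + 10 + 10 + 10 = 330 (decimal)
Convert 二十二 (Chinese numeral) → 2×10 + 2 = 22 (decimal)
Compute 330 ÷ 22 = 15
15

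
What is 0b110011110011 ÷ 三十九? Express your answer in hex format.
Convert 0b110011110011 (binary) → 2048 + 1024 + 128 + 64 + 32 + 16 + 2 + 1 = 3315 (decimal)
Convert 三十九 (Chinese numeral) → 3×10 + 9 = 39 (decimal)
Compute 3315 ÷ 39 = 85
Convert 85 (decimal) → 85 = 5×16 + 5 → 0x55 (hexadecimal)
0x55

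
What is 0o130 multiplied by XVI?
Convert 0o130 (octal) → 1×64 + 3×8 = 88 (decimal)
Convert XVI (Roman numeral) → 10 + 5 + 1 = 16 (decimal)
Compute 88 × 16 = 1408
1408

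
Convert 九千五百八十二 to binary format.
Convert 九千五百八十二 (Chinese numeral) → 9×1000 + 5×100 + 8×10 + 2 = 9582 (decimal)
Convert 9582 (decimal) → 9582 = 8192 + 1024 + 256 + 64 + 32 + 8 + 4 + 2 → 0b10010101101110 (binary)
0b10010101101110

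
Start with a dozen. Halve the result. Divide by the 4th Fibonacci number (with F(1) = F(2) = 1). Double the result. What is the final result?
Convert a dozen (colloquial) → 12 (decimal)
Start: 12
12 ÷ 2 = 6
Convert the 4th Fibonacci number (with F(1) = F(2) = 1) (Fibonacci index) → 1, 1, 2, 3 → 3 (decimal)
6 ÷ 3 = 2
2 × 2 = 4
4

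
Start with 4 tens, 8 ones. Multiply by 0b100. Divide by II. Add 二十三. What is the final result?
Convert 4 tens, 8 ones (place-value notation) → 4×10 + 8 = 48 (decimal)
Start: 48
Convert 0b100 (binary) → 4 (decimal)
48 × 4 = 192
Convert II (Roman numeral) → 1 + 1 = 2 (decimal)
192 ÷ 2 = 96
Convert 二十三 (Chinese numeral) → 2×10 + 3 = 23 (decimal)
96 + 23 = 119
119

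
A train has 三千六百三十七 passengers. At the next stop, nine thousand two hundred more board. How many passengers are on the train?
Convert 三千六百三十七 (Chinese numeral) → 3×1000 + 6×100 + 3×10 + 7 = 3637 (decimal)
Convert nine thousand two hundred (English words) → 9×1000 + 2×100 = 9200 (decimal)
Compute 3637 + 9200 = 12837
12837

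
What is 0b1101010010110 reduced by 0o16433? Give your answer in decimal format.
Convert 0b1101010010110 (binary) → 4096 + 2048 + 512 + 128 + 16 + 4 + 2 = 6806 (decimal)
Convert 0o16433 (octal) → 1×4096 + 6×512 + 4×64 + 3×8 + 3 = 7451 (decimal)
Compute 6806 - 7451 = -645
-645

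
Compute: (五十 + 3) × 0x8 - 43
Convert 五十 (Chinese numeral) → 5×10 = 50 (decimal)
Convert 0x8 (hexadecimal) → 8 (decimal)
Expression in decimal: (50 + 3) × 8 - 43
Parentheses first: 50 + 3 = 53
Multiply: 53 × 8 = 424
Subtract: 424 - 43 = 381
381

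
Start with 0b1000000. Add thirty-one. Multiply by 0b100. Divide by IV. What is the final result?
Convert 0b1000000 (binary) → 64 (decimal)
Start: 64
Convert thirty-one (English words) → 31 (decimal)
64 + 31 = 95
Convert 0b100 (binary) → 4 (decimal)
95 × 4 = 380
Convert IV (Roman numeral) → 4 (decimal)
380 ÷ 4 = 95
95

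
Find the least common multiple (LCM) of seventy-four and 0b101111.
Convert seventy-four (English words) → 74 (decimal)
Convert 0b101111 (binary) → 32 + 8 + 4 + 2 + 1 = 47 (decimal)
Compute lcm(74, 47) = 3478
3478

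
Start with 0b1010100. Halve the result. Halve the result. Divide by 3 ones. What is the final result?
Convert 0b1010100 (binary) → 64 + 16 + 4 = 84 (decimal)
Start: 84
84 ÷ 2 = 42
42 ÷ 2 = 21
Convert 3 ones (place-value notation) → 3 (decimal)
21 ÷ 3 = 7
7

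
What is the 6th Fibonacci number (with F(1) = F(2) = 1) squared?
The 6th Fibonacci number (with F(1) = F(2) = 1): 1, 1, 2, 3, 5, 8 → 8
Compute 8² = 8 × 8 = 64
64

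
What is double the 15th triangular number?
The 15th triangular number = 15×16/2 = 120
Compute 120 × 2 = 240
240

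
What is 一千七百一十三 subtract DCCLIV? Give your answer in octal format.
Convert 一千七百一十三 (Chinese numeral) → 1×1000 + 7×100 + 1×10 + 3 = 1713 (decimal)
Convert DCCLIV (Roman numeral) → 500 + 100 + 100 + 50 + 4 = 754 (decimal)
Compute 1713 - 754 = 959
Convert 959 (decimal) → 959 = 1×512 + 6×64 + 7×8 + 7 → 0o1677 (octal)
0o1677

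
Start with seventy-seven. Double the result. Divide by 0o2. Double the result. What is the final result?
Convert seventy-seven (English words) → 77 (decimal)
Start: 77
77 × 2 = 154
Convert 0o2 (octal) → 2 (decimal)
154 ÷ 2 = 77
77 × 2 = 154
154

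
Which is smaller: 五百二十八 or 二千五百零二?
Convert 五百二十八 (Chinese numeral) → 5×100 + 2×10 + 8 = 528 (decimal)
Convert 二千五百零二 (Chinese numeral) → 2×1000 + 5×100 + 2 = 2502 (decimal)
Compare 528 vs 2502: smaller = 528
528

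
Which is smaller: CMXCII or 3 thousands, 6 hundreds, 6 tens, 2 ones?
Convert CMXCII (Roman numeral) → 900 + 90 + 1 + 1 = 992 (decimal)
Convert 3 thousands, 6 hundreds, 6 tens, 2 ones (place-value notation) → 3×1000 + 6×100 + 6×10 + 2 = 3662 (decimal)
Compare 992 vs 3662: smaller = 992
992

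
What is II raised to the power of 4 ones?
Convert II (Roman numeral) → 1 + 1 = 2 (decimal)
Convert 4 ones (place-value notation) → 4 (decimal)
Compute 2 ^ 4 = 16
16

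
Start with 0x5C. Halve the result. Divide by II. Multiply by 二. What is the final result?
Convert 0x5C (hexadecimal) → 5×16 + 12 = 92 (decimal)
Start: 92
92 ÷ 2 = 46
Convert II (Roman numeral) → 1 + 1 = 2 (decimal)
46 ÷ 2 = 23
Convert 二 (Chinese numeral) → 2 (decimal)
23 × 2 = 46
46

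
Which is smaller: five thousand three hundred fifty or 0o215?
Convert five thousand three hundred fifty (English words) → 5×1000 + 3×100 + 50 = 5350 (decimal)
Convert 0o215 (octal) → 2×64 + 1×8 + 5 = 141 (decimal)
Compare 5350 vs 141: smaller = 141
141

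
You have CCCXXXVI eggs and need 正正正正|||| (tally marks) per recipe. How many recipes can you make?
Convert CCCXXXVI (Roman numeral) → 100 + 100 + 100 + 10 + 10 + 10 + 5 + 1 = 336 (decimal)
Convert 正正正正|||| (tally marks) → 5 + 5 + 5 + 5 + 4 = 24 (decimal)
Compute 336 ÷ 24 = 14
14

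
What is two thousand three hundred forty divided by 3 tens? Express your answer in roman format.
Convert two thousand three hundred forty (English words) → 2×1000 + 3×100 + 40 = 2340 (decimal)
Convert 3 tens (place-value notation) → 3×10 = 30 (decimal)
Compute 2340 ÷ 30 = 78
Convert 78 (decimal) → 78 = 50 + 10 + 10 + 5 + 1 + 1 + 1 → LXXVIII (Roman numeral)
LXXVIII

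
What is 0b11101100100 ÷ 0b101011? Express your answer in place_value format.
Convert 0b11101100100 (binary) → 1024 + 512 + 256 + 64 + 32 + 4 = 1892 (decimal)
Convert 0b101011 (binary) → 32 + 8 + 2 + 1 = 43 (decimal)
Compute 1892 ÷ 43 = 44
Convert 44 (decimal) → 44 = 4×10 + 4 → 4 tens, 4 ones (place-value notation)
4 tens, 4 ones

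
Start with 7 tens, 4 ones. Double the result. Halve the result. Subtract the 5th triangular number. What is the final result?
Convert 7 tens, 4 ones (place-value notation) → 7×10 + 4 = 74 (decimal)
Start: 74
74 × 2 = 148
148 ÷ 2 = 74
Convert the 5th triangular number (triangular index) → 5×6/2 = 15 (decimal)
74 - 15 = 59
59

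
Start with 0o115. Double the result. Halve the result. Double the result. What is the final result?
Convert 0o115 (octal) → 1×64 + 1×8 + 5 = 77 (decimal)
Start: 77
77 × 2 = 154
154 ÷ 2 = 77
77 × 2 = 154
154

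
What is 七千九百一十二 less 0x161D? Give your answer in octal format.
Convert 七千九百一十二 (Chinese numeral) → 7×1000 + 9×100 + 1×10 + 2 = 7912 (decimal)
Convert 0x161D (hexadecimal) → 1×4096 + 6×256 + 1×16 + 13 = 5661 (decimal)
Compute 7912 - 5661 = 2251
Convert 2251 (decimal) → 2251 = 4×512 + 3×64 + 1×8 + 3 → 0o4313 (octal)
0o4313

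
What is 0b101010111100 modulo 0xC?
Convert 0b101010111100 (binary) → 2048 + 512 + 128 + 32 + 16 + 8 + 4 = 2748 (decimal)
Convert 0xC (hexadecimal) → 12 (decimal)
Compute 2748 mod 12 = 0
0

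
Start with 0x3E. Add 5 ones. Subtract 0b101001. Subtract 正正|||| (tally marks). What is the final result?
Convert 0x3E (hexadecimal) → 3×16 + 14 = 62 (decimal)
Start: 62
Convert 5 ones (place-value notation) → 5 (decimal)
62 + 5 = 67
Convert 0b101001 (binary) → 32 + 8 + 1 = 41 (decimal)
67 - 41 = 26
Convert 正正|||| (tally marks) → 5 + 5 + 4 = 14 (decimal)
26 - 14 = 12
12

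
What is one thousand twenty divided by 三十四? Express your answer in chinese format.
Convert one thousand twenty (English words) → 1×1000 + 20 = 1020 (decimal)
Convert 三十四 (Chinese numeral) → 3×10 + 4 = 34 (decimal)
Compute 1020 ÷ 34 = 30
Convert 30 (decimal) → 30 = 3×10 → 三十 (Chinese numeral)
三十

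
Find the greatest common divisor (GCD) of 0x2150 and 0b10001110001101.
Convert 0x2150 (hexadecimal) → 2×4096 + 1×256 + 5×16 = 8528 (decimal)
Convert 0b10001110001101 (binary) → 8192 + 512 + 256 + 128 + 8 + 4 + 1 = 9101 (decimal)
Compute gcd(8528, 9101) = 1
1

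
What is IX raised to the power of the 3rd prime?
Convert IX (Roman numeral) → 9 (decimal)
Convert the 3rd prime (prime index) → 5 (decimal)
Compute 9 ^ 5 = 59049
59049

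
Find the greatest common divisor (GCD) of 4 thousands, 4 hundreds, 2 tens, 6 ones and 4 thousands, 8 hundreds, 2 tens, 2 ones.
Convert 4 thousands, 4 hundreds, 2 tens, 6 ones (place-value notation) → 4×1000 + 4×100 + 2×10 + 6 = 4426 (decimal)
Convert 4 thousands, 8 hundreds, 2 tens, 2 ones (place-value notation) → 4×1000 + 8×100 + 2×10 + 2 = 4822 (decimal)
Compute gcd(4426, 4822) = 2
2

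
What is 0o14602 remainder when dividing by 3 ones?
Convert 0o14602 (octal) → 1×4096 + 4×512 + 6×64 + 2 = 6530 (decimal)
Convert 3 ones (place-value notation) → 3 (decimal)
Compute 6530 mod 3 = 2
2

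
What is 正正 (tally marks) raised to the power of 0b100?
Convert 正正 (tally marks) → 5 + 5 = 10 (decimal)
Convert 0b100 (binary) → 4 (decimal)
Compute 10 ^ 4 = 10000
10000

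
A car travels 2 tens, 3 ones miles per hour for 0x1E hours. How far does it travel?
Convert 2 tens, 3 ones (place-value notation) → 2×10 + 3 = 23 (decimal)
Convert 0x1E (hexadecimal) → 1×16 + 14 = 30 (decimal)
Compute 23 × 30 = 690
690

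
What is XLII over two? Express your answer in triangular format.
Convert XLII (Roman numeral) → 40 + 1 + 1 = 42 (decimal)
Convert two (English words) → 2 (decimal)
Compute 42 ÷ 2 = 21
Convert 21 (decimal) → 21 = 6×7/2 → the 6th triangular number (triangular index)
the 6th triangular number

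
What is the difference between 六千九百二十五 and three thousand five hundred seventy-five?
Convert 六千九百二十五 (Chinese numeral) → 6×1000 + 9×100 + 2×10 + 5 = 6925 (decimal)
Convert three thousand five hundred seventy-five (English words) → 3×1000 + 5×100 + 75 = 3575 (decimal)
Difference: |6925 - 3575| = 3350
3350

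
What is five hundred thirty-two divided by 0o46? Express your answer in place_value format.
Convert five hundred thirty-two (English words) → 5×100 + 32 = 532 (decimal)
Convert 0o46 (octal) → 4×8 + 6 = 38 (decimal)
Compute 532 ÷ 38 = 14
Convert 14 (decimal) → 14 = 1×10 + 4 → 1 ten, 4 ones (place-value notation)
1 ten, 4 ones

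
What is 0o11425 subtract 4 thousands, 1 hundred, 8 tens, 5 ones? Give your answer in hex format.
Convert 0o11425 (octal) → 1×4096 + 1×512 + 4×64 + 2×8 + 5 = 4885 (decimal)
Convert 4 thousands, 1 hundred, 8 tens, 5 ones (place-value notation) → 4×1000 + 1×100 + 8×10 + 5 = 4185 (decimal)
Compute 4885 - 4185 = 700
Convert 700 (decimal) → 700 = 2×256 + 11×16 + 12 → 0x2BC (hexadecimal)
0x2BC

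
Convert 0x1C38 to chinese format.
Convert 0x1C38 (hexadecimal) → 1×4096 + 12×256 + 3×16 + 8 = 7224 (decimal)
Convert 7224 (decimal) → 7224 = 7×1000 + 2×100 + 2×10 + 4 → 七千二百二十四 (Chinese numeral)
七千二百二十四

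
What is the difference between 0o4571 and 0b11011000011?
Convert 0o4571 (octal) → 4×512 + 5×64 + 7×8 + 1 = 2425 (decimal)
Convert 0b11011000011 (binary) → 1024 + 512 + 128 + 64 + 2 + 1 = 1731 (decimal)
Difference: |2425 - 1731| = 694
694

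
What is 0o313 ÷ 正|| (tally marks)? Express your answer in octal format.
Convert 0o313 (octal) → 3×64 + 1×8 + 3 = 203 (decimal)
Convert 正|| (tally marks) → 5 + 2 = 7 (decimal)
Compute 203 ÷ 7 = 29
Convert 29 (decimal) → 29 = 3×8 + 5 → 0o35 (octal)
0o35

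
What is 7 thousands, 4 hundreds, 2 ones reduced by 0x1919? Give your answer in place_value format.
Convert 7 thousands, 4 hundreds, 2 ones (place-value notation) → 7×1000 + 4×100 + 2 = 7402 (decimal)
Convert 0x1919 (hexadecimal) → 1×4096 + 9×256 + 1×16 + 9 = 6425 (decimal)
Compute 7402 - 6425 = 977
Convert 977 (decimal) → 977 = 9×100 + 7×10 + 7 → 9 hundreds, 7 tens, 7 ones (place-value notation)
9 hundreds, 7 tens, 7 ones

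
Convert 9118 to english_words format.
Convert 9118 (decimal) → 9118 = 9×1000 + 1×100 + 18 → nine thousand one hundred eighteen (English words)
nine thousand one hundred eighteen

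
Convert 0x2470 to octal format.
Convert 0x2470 (hexadecimal) → 2×4096 + 4×256 + 7×16 = 9328 (decimal)
Convert 9328 (decimal) → 9328 = 2×4096 + 2×512 + 1×64 + 6×8 → 0o22160 (octal)
0o22160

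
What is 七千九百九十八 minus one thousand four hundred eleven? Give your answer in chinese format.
Convert 七千九百九十八 (Chinese numeral) → 7×1000 + 9×100 + 9×10 + 8 = 7998 (decimal)
Convert one thousand four hundred eleven (English words) → 1×1000 + 4×100 + 11 = 1411 (decimal)
Compute 7998 - 1411 = 6587
Convert 6587 (decimal) → 6587 = 6×1000 + 5×100 + 8×10 + 7 → 六千五百八十七 (Chinese numeral)
六千五百八十七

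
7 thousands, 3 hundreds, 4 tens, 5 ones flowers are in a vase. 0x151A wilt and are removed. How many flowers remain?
Convert 7 thousands, 3 hundreds, 4 tens, 5 ones (place-value notation) → 7×1000 + 3×100 + 4×10 + 5 = 7345 (decimal)
Convert 0x151A (hexadecimal) → 1×4096 + 5×256 + 1×16 + 10 = 5402 (decimal)
Compute 7345 - 5402 = 1943
1943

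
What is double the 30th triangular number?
The 30th triangular number = 30×31/2 = 465
Compute 465 × 2 = 930
930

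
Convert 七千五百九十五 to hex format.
Convert 七千五百九十五 (Chinese numeral) → 7×1000 + 5×100 + 9×10 + 5 = 7595 (decimal)
Convert 7595 (decimal) → 7595 = 1×4096 + 13×256 + 10×16 + 11 → 0x1DAB (hexadecimal)
0x1DAB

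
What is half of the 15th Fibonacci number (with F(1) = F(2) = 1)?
The 15th Fibonacci number (with F(1) = F(2) = 1): 1, 1, 2, 3, 5, 8, 13, 21, 34, 55, 89, 144, 233, 377, 610 → 610
Compute 610 ÷ 2 = 305
305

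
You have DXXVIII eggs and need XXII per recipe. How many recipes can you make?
Convert DXXVIII (Roman numeral) → 500 + 10 + 10 + 5 + 1 + 1 + 1 = 528 (decimal)
Convert XXII (Roman numeral) → 10 + 10 + 1 + 1 = 22 (decimal)
Compute 528 ÷ 22 = 24
24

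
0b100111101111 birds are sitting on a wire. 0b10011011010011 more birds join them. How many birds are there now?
Convert 0b100111101111 (binary) → 2048 + 256 + 128 + 64 + 32 + 8 + 4 + 2 + 1 = 2543 (decimal)
Convert 0b10011011010011 (binary) → 8192 + 1024 + 512 + 128 + 64 + 16 + 2 + 1 = 9939 (decimal)
Compute 2543 + 9939 = 12482
12482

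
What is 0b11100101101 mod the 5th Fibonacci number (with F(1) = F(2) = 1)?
Convert 0b11100101101 (binary) → 1024 + 512 + 256 + 32 + 8 + 4 + 1 = 1837 (decimal)
Convert the 5th Fibonacci number (with F(1) = F(2) = 1) (Fibonacci index) → 1, 1, 2, 3, 5 → 5 (decimal)
Compute 1837 mod 5 = 2
2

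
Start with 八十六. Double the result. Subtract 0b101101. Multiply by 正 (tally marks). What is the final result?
Convert 八十六 (Chinese numeral) → 8×10 + 6 = 86 (decimal)
Start: 86
86 × 2 = 172
Convert 0b101101 (binary) → 32 + 8 + 4 + 1 = 45 (decimal)
172 - 45 = 127
Convert 正 (tally marks) → 5 (decimal)
127 × 5 = 635
635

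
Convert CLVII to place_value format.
Convert CLVII (Roman numeral) → 100 + 50 + 5 + 1 + 1 = 157 (decimal)
Convert 157 (decimal) → 157 = 1×100 + 5×10 + 7 → 1 hundred, 5 tens, 7 ones (place-value notation)
1 hundred, 5 tens, 7 ones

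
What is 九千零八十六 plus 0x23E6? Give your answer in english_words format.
Convert 九千零八十六 (Chinese numeral) → 9×1000 + 8×10 + 6 = 9086 (decimal)
Convert 0x23E6 (hexadecimal) → 2×4096 + 3×256 + 14×16 + 6 = 9190 (decimal)
Compute 9086 + 9190 = 18276
Convert 18276 (decimal) → 18276 = 18×1000 + 2×100 + 76 → eighteen thousand two hundred seventy-six (English words)
eighteen thousand two hundred seventy-six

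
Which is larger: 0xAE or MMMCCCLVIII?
Convert 0xAE (hexadecimal) → 10×16 + 14 = 174 (decimal)
Convert MMMCCCLVIII (Roman numeral) → 1000 + 1000 + 1000 + 100 + 100 + 100 + 50 + 5 + 1 + 1 + 1 = 3358 (decimal)
Compare 174 vs 3358: larger = 3358
3358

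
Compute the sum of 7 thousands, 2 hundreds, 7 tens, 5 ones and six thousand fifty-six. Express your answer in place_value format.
Convert 7 thousands, 2 hundreds, 7 tens, 5 ones (place-value notation) → 7×1000 + 2×100 + 7×10 + 5 = 7275 (decimal)
Convert six thousand fifty-six (English words) → 6×1000 + 56 = 6056 (decimal)
Compute 7275 + 6056 = 13331
Convert 13331 (decimal) → 13331 = 13×1000 + 3×100 + 3×10 + 1 → 13 thousands, 3 hundreds, 3 tens, 1 one (place-value notation)
13 thousands, 3 hundreds, 3 tens, 1 one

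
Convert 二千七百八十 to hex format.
Convert 二千七百八十 (Chinese numeral) → 2×1000 + 7×100 + 8×10 = 2780 (decimal)
Convert 2780 (decimal) → 2780 = 10×256 + 13×16 + 12 → 0xADC (hexadecimal)
0xADC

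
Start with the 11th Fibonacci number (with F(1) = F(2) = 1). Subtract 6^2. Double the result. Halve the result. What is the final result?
Convert the 11th Fibonacci number (with F(1) = F(2) = 1) (Fibonacci index) → 1, 1, 2, 3, 5, 8, 13, 21, 34, 55, 89 → 89 (decimal)
Start: 89
Convert 6^2 (power) → 36 (decimal)
89 - 36 = 53
53 × 2 = 106
106 ÷ 2 = 53
53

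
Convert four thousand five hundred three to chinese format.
Convert four thousand five hundred three (English words) → 4×1000 + 5×100 + 3 = 4503 (decimal)
Convert 4503 (decimal) → 4503 = 4×1000 + 5×100 + 3 → 四千五百零三 (Chinese numeral)
四千五百零三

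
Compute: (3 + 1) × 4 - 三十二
Convert 三十二 (Chinese numeral) → 3×10 + 2 = 32 (decimal)
Expression in decimal: (3 + 1) × 4 - 32
Parentheses first: 3 + 1 = 4
Multiply: 4 × 4 = 16
Subtract: 16 - 32 = -16
-16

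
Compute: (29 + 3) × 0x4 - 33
Convert 0x4 (hexadecimal) → 4 (decimal)
Expression in decimal: (29 + 3) × 4 - 33
Parentheses first: 29 + 3 = 32
Multiply: 32 × 4 = 128
Subtract: 128 - 33 = 95
95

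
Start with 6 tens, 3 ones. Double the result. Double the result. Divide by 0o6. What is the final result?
Convert 6 tens, 3 ones (place-value notation) → 6×10 + 3 = 63 (decimal)
Start: 63
63 × 2 = 126
126 × 2 = 252
Convert 0o6 (octal) → 6 (decimal)
252 ÷ 6 = 42
42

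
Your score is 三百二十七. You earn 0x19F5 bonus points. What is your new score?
Convert 三百二十七 (Chinese numeral) → 3×100 + 2×10 + 7 = 327 (decimal)
Convert 0x19F5 (hexadecimal) → 1×4096 + 9×256 + 15×16 + 5 = 6645 (decimal)
Compute 327 + 6645 = 6972
6972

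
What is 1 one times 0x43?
Convert 1 one (place-value notation) → 1 (decimal)
Convert 0x43 (hexadecimal) → 4×16 + 3 = 67 (decimal)
Compute 1 × 67 = 67
67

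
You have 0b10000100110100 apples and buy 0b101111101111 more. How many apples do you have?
Convert 0b10000100110100 (binary) → 8192 + 256 + 32 + 16 + 4 = 8500 (decimal)
Convert 0b101111101111 (binary) → 2048 + 512 + 256 + 128 + 64 + 32 + 8 + 4 + 2 + 1 = 3055 (decimal)
Compute 8500 + 3055 = 11555
11555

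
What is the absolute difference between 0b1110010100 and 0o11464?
Convert 0b1110010100 (binary) → 512 + 256 + 128 + 16 + 4 = 916 (decimal)
Convert 0o11464 (octal) → 1×4096 + 1×512 + 4×64 + 6×8 + 4 = 4916 (decimal)
Compute |916 - 4916| = 4000
4000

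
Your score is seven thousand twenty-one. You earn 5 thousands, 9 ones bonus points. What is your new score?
Convert seven thousand twenty-one (English words) → 7×1000 + 21 = 7021 (decimal)
Convert 5 thousands, 9 ones (place-value notation) → 5×1000 + 9 = 5009 (decimal)
Compute 7021 + 5009 = 12030
12030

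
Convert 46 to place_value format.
Convert 46 (decimal) → 46 = 4×10 + 6 → 4 tens, 6 ones (place-value notation)
4 tens, 6 ones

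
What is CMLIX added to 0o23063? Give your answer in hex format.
Convert CMLIX (Roman numeral) → 900 + 50 + 9 = 959 (decimal)
Convert 0o23063 (octal) → 2×4096 + 3×512 + 6×8 + 3 = 9779 (decimal)
Compute 959 + 9779 = 10738
Convert 10738 (decimal) → 10738 = 2×4096 + 9×256 + 15×16 + 2 → 0x29F2 (hexadecimal)
0x29F2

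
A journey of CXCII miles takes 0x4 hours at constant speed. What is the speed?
Convert CXCII (Roman numeral) → 100 + 90 + 1 + 1 = 192 (decimal)
Convert 0x4 (hexadecimal) → 4 (decimal)
Compute 192 ÷ 4 = 48
48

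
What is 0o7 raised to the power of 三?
Convert 0o7 (octal) → 7 (decimal)
Convert 三 (Chinese numeral) → 3 (decimal)
Compute 7 ^ 3 = 343
343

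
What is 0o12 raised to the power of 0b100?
Convert 0o12 (octal) → 1×8 + 2 = 10 (decimal)
Convert 0b100 (binary) → 4 (decimal)
Compute 10 ^ 4 = 10000
10000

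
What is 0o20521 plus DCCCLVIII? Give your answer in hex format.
Convert 0o20521 (octal) → 2×4096 + 5×64 + 2×8 + 1 = 8529 (decimal)
Convert DCCCLVIII (Roman numeral) → 500 + 100 + 100 + 100 + 50 + 5 + 1 + 1 + 1 = 858 (decimal)
Compute 8529 + 858 = 9387
Convert 9387 (decimal) → 9387 = 2×4096 + 4×256 + 10×16 + 11 → 0x24AB (hexadecimal)
0x24AB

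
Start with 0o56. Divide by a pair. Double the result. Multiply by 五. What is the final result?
Convert 0o56 (octal) → 5×8 + 6 = 46 (decimal)
Start: 46
Convert a pair (colloquial) → 2 (decimal)
46 ÷ 2 = 23
23 × 2 = 46
Convert 五 (Chinese numeral) → 5 (decimal)
46 × 5 = 230
230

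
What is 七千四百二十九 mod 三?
Convert 七千四百二十九 (Chinese numeral) → 7×1000 + 4×100 + 2×10 + 9 = 7429 (decimal)
Convert 三 (Chinese numeral) → 3 (decimal)
Compute 7429 mod 3 = 1
1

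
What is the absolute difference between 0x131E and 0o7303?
Convert 0x131E (hexadecimal) → 1×4096 + 3×256 + 1×16 + 14 = 4894 (decimal)
Convert 0o7303 (octal) → 7×512 + 3×64 + 3 = 3779 (decimal)
Compute |4894 - 3779| = 1115
1115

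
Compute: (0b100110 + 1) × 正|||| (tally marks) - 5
Convert 0b100110 (binary) → 32 + 4 + 2 = 38 (decimal)
Convert 正|||| (tally marks) → 5 + 4 = 9 (decimal)
Expression in decimal: (38 + 1) × 9 - 5
Parentheses first: 38 + 1 = 39
Multiply: 39 × 9 = 351
Subtract: 351 - 5 = 346
346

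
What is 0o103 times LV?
Convert 0o103 (octal) → 1×64 + 3 = 67 (decimal)
Convert LV (Roman numeral) → 50 + 5 = 55 (decimal)
Compute 67 × 55 = 3685
3685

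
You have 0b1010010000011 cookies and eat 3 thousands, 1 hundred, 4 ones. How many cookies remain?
Convert 0b1010010000011 (binary) → 4096 + 1024 + 128 + 2 + 1 = 5251 (decimal)
Convert 3 thousands, 1 hundred, 4 ones (place-value notation) → 3×1000 + 1×100 + 4 = 3104 (decimal)
Compute 5251 - 3104 = 2147
2147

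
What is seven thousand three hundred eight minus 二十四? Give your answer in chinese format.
Convert seven thousand three hundred eight (English words) → 7×1000 + 3×100 + 8 = 7308 (decimal)
Convert 二十四 (Chinese numeral) → 2×10 + 4 = 24 (decimal)
Compute 7308 - 24 = 7284
Convert 7284 (decimal) → 7284 = 7×1000 + 2×100 + 8×10 + 4 → 七千二百八十四 (Chinese numeral)
七千二百八十四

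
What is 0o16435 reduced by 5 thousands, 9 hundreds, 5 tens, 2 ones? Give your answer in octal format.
Convert 0o16435 (octal) → 1×4096 + 6×512 + 4×64 + 3×8 + 5 = 7453 (decimal)
Convert 5 thousands, 9 hundreds, 5 tens, 2 ones (place-value notation) → 5×1000 + 9×100 + 5×10 + 2 = 5952 (decimal)
Compute 7453 - 5952 = 1501
Convert 1501 (decimal) → 1501 = 2×512 + 7×64 + 3×8 + 5 → 0o2735 (octal)
0o2735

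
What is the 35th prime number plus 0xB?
The 35th prime number = 149
Convert 0xB (hexadecimal) → 11 (decimal)
Compute 149 + 11 = 160
160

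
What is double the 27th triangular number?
The 27th triangular number = 27×28/2 = 378
Compute 378 × 2 = 756
756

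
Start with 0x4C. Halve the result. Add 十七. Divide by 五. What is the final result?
Convert 0x4C (hexadecimal) → 4×16 + 12 = 76 (decimal)
Start: 76
76 ÷ 2 = 38
Convert 十七 (Chinese numeral) → 1×10 + 7 = 17 (decimal)
38 + 17 = 55
Convert 五 (Chinese numeral) → 5 (decimal)
55 ÷ 5 = 11
11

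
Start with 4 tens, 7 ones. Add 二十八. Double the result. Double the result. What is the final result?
Convert 4 tens, 7 ones (place-value notation) → 4×10 + 7 = 47 (decimal)
Start: 47
Convert 二十八 (Chinese numeral) → 2×10 + 8 = 28 (decimal)
47 + 28 = 75
75 × 2 = 150
150 × 2 = 300
300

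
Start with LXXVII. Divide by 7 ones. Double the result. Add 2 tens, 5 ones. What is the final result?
Convert LXXVII (Roman numeral) → 50 + 10 + 10 + 5 + 1 + 1 = 77 (decimal)
Start: 77
Convert 7 ones (place-value notation) → 7 (decimal)
77 ÷ 7 = 11
11 × 2 = 22
Convert 2 tens, 5 ones (place-value notation) → 2×10 + 5 = 25 (decimal)
22 + 25 = 47
47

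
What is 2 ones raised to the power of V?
Convert 2 ones (place-value notation) → 2 (decimal)
Convert V (Roman numeral) → 5 (decimal)
Compute 2 ^ 5 = 32
32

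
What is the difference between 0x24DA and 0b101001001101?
Convert 0x24DA (hexadecimal) → 2×4096 + 4×256 + 13×16 + 10 = 9434 (decimal)
Convert 0b101001001101 (binary) → 2048 + 512 + 64 + 8 + 4 + 1 = 2637 (decimal)
Difference: |9434 - 2637| = 6797
6797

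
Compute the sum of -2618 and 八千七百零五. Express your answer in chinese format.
Convert 八千七百零五 (Chinese numeral) → 8×1000 + 7×100 + 5 = 8705 (decimal)
Compute -2618 + 8705 = 6087
Convert 6087 (decimal) → 6087 = 6×1000 + 8×10 + 7 → 六千零八十七 (Chinese numeral)
六千零八十七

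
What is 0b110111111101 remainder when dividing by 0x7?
Convert 0b110111111101 (binary) → 2048 + 1024 + 256 + 128 + 64 + 32 + 16 + 8 + 4 + 1 = 3581 (decimal)
Convert 0x7 (hexadecimal) → 7 (decimal)
Compute 3581 mod 7 = 4
4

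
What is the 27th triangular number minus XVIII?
The 27th triangular number = 27×28/2 = 378
Convert XVIII (Roman numeral) → 10 + 5 + 1 + 1 + 1 = 18 (decimal)
Compute 378 - 18 = 360
360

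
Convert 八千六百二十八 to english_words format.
Convert 八千六百二十八 (Chinese numeral) → 8×1000 + 6×100 + 2×10 + 8 = 8628 (decimal)
Convert 8628 (decimal) → 8628 = 8×1000 + 6×100 + 28 → eight thousand six hundred twenty-eight (English words)
eight thousand six hundred twenty-eight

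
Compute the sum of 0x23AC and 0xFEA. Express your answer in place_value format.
Convert 0x23AC (hexadecimal) → 2×4096 + 3×256 + 10×16 + 12 = 9132 (decimal)
Convert 0xFEA (hexadecimal) → 15×256 + 14×16 + 10 = 4074 (decimal)
Compute 9132 + 4074 = 13206
Convert 13206 (decimal) → 13206 = 13×1000 + 2×100 + 6 → 13 thousands, 2 hundreds, 6 ones (place-value notation)
13 thousands, 2 hundreds, 6 ones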